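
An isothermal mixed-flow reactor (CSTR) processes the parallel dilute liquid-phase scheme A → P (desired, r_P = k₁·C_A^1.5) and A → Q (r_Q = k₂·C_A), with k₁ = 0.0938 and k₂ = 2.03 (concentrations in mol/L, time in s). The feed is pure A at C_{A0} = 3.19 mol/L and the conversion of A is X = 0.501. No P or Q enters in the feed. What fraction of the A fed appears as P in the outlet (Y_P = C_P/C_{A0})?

0.0276

Exit C_A = C_{A0}(1−X) = 3.19×0.499 = 1.592 mol/L.
Rates in a CSTR are evaluated at the outlet concentration: r_P = 0.0938×1.592^1.5 = 0.1884, r_Q = 2.03×1.592 = 3.231.
Fraction of consumed A going to P: r_P/(r_P+r_Q) = 0.05509.
C_P = 0.05509·C_{A0}·X = 0.05509×3.19×0.501 = 0.0880 mol/L; Y_P = C_P/C_{A0} = 0.0276.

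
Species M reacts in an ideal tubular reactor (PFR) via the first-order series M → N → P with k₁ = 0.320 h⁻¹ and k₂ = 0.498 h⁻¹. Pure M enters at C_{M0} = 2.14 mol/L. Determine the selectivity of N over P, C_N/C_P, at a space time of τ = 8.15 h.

0.123

For first-order series with pure M initially, C_N(τ) = k₁C_{M0}/(k₂−k₁)·(e^(−k₁τ) − e^(−k₂τ)).
e^(−k₁τ) = e^(−0.320×8.15) = e^(−2.608) = 0.07368; e^(−k₂τ) = e^(−4.059) = 0.01727.
C_N = 0.320×2.14/(0.498−0.320) × (0.07368−0.01727) = 3.847×0.05641 = 0.2170 mol/L.
C_M = C_{M0}e^(−k₁τ) = 0.1577 mol/L, so C_P = C_{M0}−C_M−C_N = 1.765 mol/L; C_N/C_P = 0.123.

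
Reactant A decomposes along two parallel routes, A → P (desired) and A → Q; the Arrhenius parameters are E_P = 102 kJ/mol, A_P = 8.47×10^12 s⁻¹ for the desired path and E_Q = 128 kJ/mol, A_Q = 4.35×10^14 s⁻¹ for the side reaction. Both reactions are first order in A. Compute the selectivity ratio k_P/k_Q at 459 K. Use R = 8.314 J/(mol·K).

k_P/k_Q = (A_P/A_Q)·exp[−(E_P−E_Q)/(RT)] = (A_P/A_Q)·exp[(E_Q−E_P)/(RT)].
(E_Q−E_P)/(RT) = (128−102)×10³/(8.314×459) = 26000/3816 = 6.813.
k_P/k_Q = (8.47×10^12/4.35×10^14)·exp(6.813) = 0.01947 × 909.8 = 17.7.
Since E_P < E_Q, lowering the temperature improves selectivity toward P.

17.7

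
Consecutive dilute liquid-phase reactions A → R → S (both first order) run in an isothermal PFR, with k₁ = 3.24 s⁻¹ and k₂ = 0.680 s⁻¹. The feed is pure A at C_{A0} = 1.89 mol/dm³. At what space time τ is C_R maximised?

0.610 s

The intermediate peaks when r₁ = r₂, i.e. k₁e^(−k₁τ) = k₂e^(−k₂τ), giving τ_opt = ln(k₂/k₁)/(k₂−k₁).
= ln(0.680/3.24)/(0.680−3.24) = ln(0.2099)/-2.560 = -1.561/-2.560 = 0.610 s.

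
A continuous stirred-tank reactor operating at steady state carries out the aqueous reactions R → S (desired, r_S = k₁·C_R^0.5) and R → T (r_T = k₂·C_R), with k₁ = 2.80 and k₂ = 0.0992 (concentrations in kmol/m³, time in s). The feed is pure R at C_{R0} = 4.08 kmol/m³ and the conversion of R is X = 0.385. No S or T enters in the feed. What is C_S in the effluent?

Exit C_R = C_{R0}(1−X) = 4.08×0.615 = 2.509 kmol/m³.
A CSTR operates uniformly at the exit composition, giving r_S = 4.435 and r_T = 0.2489 (each k·C_R^n at C_R = 2.509).
Fraction of consumed R going to S: r_S/(r_S+r_T) = 0.9469.
C_S = 0.9469·C_{R0}·X = 0.9469×4.08×0.385 = 1.49 kmol/m³.

1.49 kmol/m³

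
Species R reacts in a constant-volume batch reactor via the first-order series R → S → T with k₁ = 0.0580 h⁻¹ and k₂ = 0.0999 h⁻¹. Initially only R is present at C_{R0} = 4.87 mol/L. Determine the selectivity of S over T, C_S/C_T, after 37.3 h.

0.166

The intermediate concentration in a first-order A→B→C sequence is C_S = k₁C_{R0}(e^(−k₁t) − e^(−k₂t))/(k₂−k₁).
e^(−k₁t) = e^(−0.0580×37.3) = e^(−2.163) = 0.1149; e^(−k₂t) = e^(−3.726) = 0.02408.
C_S = 0.0580×4.87/(0.0999−0.0580) × (0.1149−0.02408) = 6.741×0.09085 = 0.6125 mol/L.
C_R = C_{R0}e^(−k₁t) = 0.5597 mol/L, so C_T = C_{R0}−C_R−C_S = 3.698 mol/L; C_S/C_T = 0.166.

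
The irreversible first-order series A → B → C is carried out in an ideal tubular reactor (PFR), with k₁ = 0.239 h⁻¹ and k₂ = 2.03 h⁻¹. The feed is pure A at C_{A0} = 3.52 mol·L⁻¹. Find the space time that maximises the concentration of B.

1.19 h

The intermediate peaks when r₁ = r₂, i.e. k₁e^(−k₁τ) = k₂e^(−k₂τ), giving τ_opt = ln(k₂/k₁)/(k₂−k₁).
= ln(2.03/0.239)/(2.03−0.239) = ln(8.494)/1.791 = 2.139/1.791 = 1.19 h.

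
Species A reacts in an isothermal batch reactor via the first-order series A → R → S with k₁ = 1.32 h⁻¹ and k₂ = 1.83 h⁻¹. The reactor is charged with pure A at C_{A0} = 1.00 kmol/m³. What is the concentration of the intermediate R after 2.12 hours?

Solving the coupled first-order balances gives C_R(t) = [k₁/(k₂−k₁)]·C_{A0}·(e^(−k₁t) − e^(−k₂t)).
e^(−k₁t) = e^(−1.32×2.12) = e^(−2.798) = 0.06091; e^(−k₂t) = e^(−3.880) = 0.02066.
C_R = 1.32×1.00/(1.83−1.32) × (0.06091−0.02066) = 2.588×0.04025 = 0.1042 kmol/m³.

0.104 kmol/m³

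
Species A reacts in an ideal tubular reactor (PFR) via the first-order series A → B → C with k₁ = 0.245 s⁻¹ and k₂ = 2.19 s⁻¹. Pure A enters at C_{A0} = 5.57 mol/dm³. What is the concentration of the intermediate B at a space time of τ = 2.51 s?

0.376 mol/dm³

For first-order series with pure A initially, C_B(τ) = k₁C_{A0}/(k₂−k₁)·(e^(−k₁τ) − e^(−k₂τ)).
e^(−k₁τ) = e^(−0.245×2.51) = e^(−0.6149) = 0.5407; e^(−k₂τ) = e^(−5.497) = 0.004099.
C_B = 0.245×5.57/(2.19−0.245) × (0.5407−0.004099) = 0.7016×0.5366 = 0.3765 mol/dm³.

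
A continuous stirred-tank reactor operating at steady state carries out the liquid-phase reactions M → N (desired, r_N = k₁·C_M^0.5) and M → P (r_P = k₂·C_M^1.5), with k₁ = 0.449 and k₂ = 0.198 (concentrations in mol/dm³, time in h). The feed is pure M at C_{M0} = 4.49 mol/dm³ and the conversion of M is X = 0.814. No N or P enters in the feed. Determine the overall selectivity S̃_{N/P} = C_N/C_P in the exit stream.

2.72

Exit C_M = C_{M0}(1−X) = 4.49×0.186 = 0.8351 mol/dm³.
Rates in a CSTR are evaluated at the outlet concentration: r_N = 0.449×0.8351^0.5 = 0.4103, r_P = 0.198×0.8351^1.5 = 0.1511.
Overall selectivity = C_N/C_P = r_Nτ/(r_Pτ) = r_N/r_P = 2.72.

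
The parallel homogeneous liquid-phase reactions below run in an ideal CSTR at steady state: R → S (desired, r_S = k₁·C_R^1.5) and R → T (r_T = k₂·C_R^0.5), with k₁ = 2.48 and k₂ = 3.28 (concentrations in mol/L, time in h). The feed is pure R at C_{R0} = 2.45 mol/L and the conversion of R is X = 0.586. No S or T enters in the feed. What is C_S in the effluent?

Exit C_R = C_{R0}(1−X) = 2.45×0.414 = 1.014 mol/L.
A CSTR operates uniformly at the exit composition, giving r_S = 2.533 and r_T = 3.303 (each k·C_R^n at C_R = 1.014).
Fraction of consumed R going to S: r_S/(r_S+r_T) = 0.4340.
C_S = 0.4340·C_{R0}·X = 0.4340×2.45×0.586 = 0.623 mol/L.

0.623 mol/L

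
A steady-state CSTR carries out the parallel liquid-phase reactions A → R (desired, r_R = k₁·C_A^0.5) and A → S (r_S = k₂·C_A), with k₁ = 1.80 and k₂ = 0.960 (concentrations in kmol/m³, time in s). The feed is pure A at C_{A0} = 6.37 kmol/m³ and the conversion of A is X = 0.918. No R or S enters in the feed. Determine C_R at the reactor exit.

Exit C_A = C_{A0}(1−X) = 6.37×0.0820 = 0.5223 kmol/m³.
Rates in a CSTR are evaluated at the outlet concentration: r_R = 1.80×0.5223^0.5 = 1.301, r_S = 0.960×0.5223 = 0.5014.
Fraction of consumed A going to R: r_R/(r_R+r_S) = 0.7218.
C_R = 0.7218·C_{A0}·X = 0.7218×6.37×0.918 = 4.22 kmol/m³.

4.22 kmol/m³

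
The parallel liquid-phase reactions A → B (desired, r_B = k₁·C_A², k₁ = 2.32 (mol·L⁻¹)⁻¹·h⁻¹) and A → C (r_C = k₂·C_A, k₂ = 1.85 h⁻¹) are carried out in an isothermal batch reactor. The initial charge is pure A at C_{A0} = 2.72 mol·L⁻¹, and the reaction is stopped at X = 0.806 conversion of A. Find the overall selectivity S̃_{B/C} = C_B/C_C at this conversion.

C_A = C_{A0}(1−X) = 0.5277 mol·L⁻¹.
Along a PFR/batch, dC_C/dC_A = −r_C/(r_B+r_C) = −k₂/(k₂+k₁·C_A).
Integrating from C_{A0} to C_A: C_C = (1.85/2.32)·ln[(1.85+2.32·2.72)/(1.85+2.32·0.528)] = 0.7974·ln(8.160/3.074) = 0.7785 mol·L⁻¹.
Then C_B = (C_{A0}−C_A) − C_C = 2.192 − 0.7785 = 1.414 mol·L⁻¹.
S̃_{B/C} = C_B/C_C = 1.414/0.7785 = 1.82.

1.82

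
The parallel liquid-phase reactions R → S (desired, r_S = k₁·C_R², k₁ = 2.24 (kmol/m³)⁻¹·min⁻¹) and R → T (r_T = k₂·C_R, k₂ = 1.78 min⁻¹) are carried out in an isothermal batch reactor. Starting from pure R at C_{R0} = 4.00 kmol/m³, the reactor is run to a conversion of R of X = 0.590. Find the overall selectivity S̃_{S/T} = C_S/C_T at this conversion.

C_R = C_{R0}(1−X) = 1.640 kmol/m³.
Along a PFR/batch, dC_T/dC_R = −r_T/(r_S+r_T) = −k₂/(k₂+k₁·C_R).
Integrating from C_{R0} to C_R: C_T = (1.78/2.24)·ln[(1.78+2.24·4.00)/(1.78+2.24·1.64)] = 0.7946·ln(10.74/5.454) = 0.5385 kmol/m³.
Then C_S = (C_{R0}−C_R) − C_T = 2.360 − 0.5385 = 1.821 kmol/m³.
S̃_{S/T} = C_S/C_T = 1.821/0.5385 = 3.38.

3.38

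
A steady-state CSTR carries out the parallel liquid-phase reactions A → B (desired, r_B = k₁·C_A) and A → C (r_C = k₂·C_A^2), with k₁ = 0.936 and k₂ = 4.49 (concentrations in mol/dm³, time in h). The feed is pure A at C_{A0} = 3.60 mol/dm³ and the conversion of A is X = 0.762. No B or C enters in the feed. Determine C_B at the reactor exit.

Exit C_A = C_{A0}(1−X) = 3.60×0.238 = 0.8568 mol/dm³.
Rates in a CSTR are evaluated at the outlet concentration: r_B = 0.936×0.8568 = 0.8020, r_C = 4.49×0.8568^2 = 3.296.
Fraction of consumed A going to B: r_B/(r_B+r_C) = 0.1957.
C_B = 0.1957·C_{A0}·X = 0.1957×3.60×0.762 = 0.537 mol/dm³.

0.537 mol/dm³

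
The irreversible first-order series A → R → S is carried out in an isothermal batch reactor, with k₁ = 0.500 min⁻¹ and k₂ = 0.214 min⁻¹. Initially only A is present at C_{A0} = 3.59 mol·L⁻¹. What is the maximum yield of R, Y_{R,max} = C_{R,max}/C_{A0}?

For a first-order series the maximum intermediate yield is C_{R,max}/C_{A0} = (k₁/k₂)^[k₂/(k₂−k₁)].
= (0.500/0.214)^(0.214/(0.214−0.500)) = (2.336)^(-0.7483) = 0.5299.

0.530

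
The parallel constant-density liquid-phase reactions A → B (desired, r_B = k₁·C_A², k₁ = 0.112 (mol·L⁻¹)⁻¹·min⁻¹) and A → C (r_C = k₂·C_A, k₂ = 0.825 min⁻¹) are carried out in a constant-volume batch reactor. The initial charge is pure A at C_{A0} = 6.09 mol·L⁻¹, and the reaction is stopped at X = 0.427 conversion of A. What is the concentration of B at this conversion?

C_A = C_{A0}(1−X) = 3.490 mol·L⁻¹.
Along a PFR/batch, dC_C/dC_A = −r_C/(r_B+r_C) = −k₂/(k₂+k₁·C_A).
Integrating from C_{A0} to C_A: C_C = (0.825/0.112)·ln[(0.825+0.112·6.09)/(0.825+0.112·3.49)] = 7.366·ln(1.507/1.216) = 1.582 mol·L⁻¹.
Then C_B = (C_{A0}−C_A) − C_C = 2.600 − 1.582 = 1.019 mol·L⁻¹.

1.02 mol·L⁻¹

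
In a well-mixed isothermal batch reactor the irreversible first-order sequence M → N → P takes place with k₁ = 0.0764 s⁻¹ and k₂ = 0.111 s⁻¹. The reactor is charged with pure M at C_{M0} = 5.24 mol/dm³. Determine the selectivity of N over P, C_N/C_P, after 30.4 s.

0.185

For first-order series with pure M initially, C_N(t) = k₁C_{M0}/(k₂−k₁)·(e^(−k₁t) − e^(−k₂t)).
e^(−k₁t) = e^(−0.0764×30.4) = e^(−2.323) = 0.09802; e^(−k₂t) = e^(−3.374) = 0.03424.
C_N = 0.0764×5.24/(0.111−0.0764) × (0.09802−0.03424) = 11.57×0.06378 = 0.7380 mol/dm³.
C_M = C_{M0}e^(−k₁t) = 0.5136 mol/dm³, so C_P = C_{M0}−C_M−C_N = 3.988 mol/dm³; C_N/C_P = 0.185.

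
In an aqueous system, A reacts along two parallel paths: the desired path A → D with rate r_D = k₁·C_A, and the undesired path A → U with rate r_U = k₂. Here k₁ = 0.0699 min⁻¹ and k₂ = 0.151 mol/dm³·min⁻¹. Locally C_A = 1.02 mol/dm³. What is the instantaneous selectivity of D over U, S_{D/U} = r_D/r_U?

S_{D/U} = r_D/r_U = (k₁·C_A)/(k₂) = (k₁/k₂)·C_A.
= (0.0699×1.020) / (0.151) = 0.07130/0.1510 = 0.472.
Since the desired path is higher order in A, keeping C_A high (PFR or concentrated feed) favours D.

0.472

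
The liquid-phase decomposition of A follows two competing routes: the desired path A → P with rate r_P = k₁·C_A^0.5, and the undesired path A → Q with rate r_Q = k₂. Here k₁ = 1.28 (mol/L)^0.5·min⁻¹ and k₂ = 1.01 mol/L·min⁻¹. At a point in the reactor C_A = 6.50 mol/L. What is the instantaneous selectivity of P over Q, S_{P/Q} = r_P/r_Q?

S_{P/Q} = r_P/r_Q = (k₁·C_A^0.5)/(k₂) = (k₁/k₂)·C_A^0.5.
= (1.28×6.500^0.5) / (1.01) = 3.263/1.010 = 3.23.
Since the desired path is higher order in A, keeping C_A high (PFR or concentrated feed) favours P.

3.23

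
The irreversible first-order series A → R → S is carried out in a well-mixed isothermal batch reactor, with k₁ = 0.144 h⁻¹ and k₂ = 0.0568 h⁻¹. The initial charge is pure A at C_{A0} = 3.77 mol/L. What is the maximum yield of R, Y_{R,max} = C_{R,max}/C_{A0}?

For a first-order series the maximum intermediate yield is C_{R,max}/C_{A0} = (k₁/k₂)^[k₂/(k₂−k₁)].
= (0.144/0.0568)^(0.0568/(0.0568−0.144)) = (2.535)^(-0.6514) = 0.5456.

0.546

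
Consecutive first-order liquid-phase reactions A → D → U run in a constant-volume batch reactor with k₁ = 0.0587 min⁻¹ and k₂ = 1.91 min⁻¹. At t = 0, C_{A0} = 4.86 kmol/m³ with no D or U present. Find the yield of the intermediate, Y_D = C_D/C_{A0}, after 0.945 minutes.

The intermediate concentration in a first-order A→B→C sequence is C_D = k₁C_{A0}(e^(−k₁t) − e^(−k₂t))/(k₂−k₁).
e^(−k₁t) = e^(−0.0587×0.945) = e^(−0.05547) = 0.9460; e^(−k₂t) = e^(−1.805) = 0.1645.
C_D = 0.0587×4.86/(1.91−0.0587) × (0.9460−0.1645) = 0.1541×0.7816 = 0.1204 kmol/m³.
Y_D = C_D/C_{A0} = 0.1204/4.86 = 0.0248.

0.0248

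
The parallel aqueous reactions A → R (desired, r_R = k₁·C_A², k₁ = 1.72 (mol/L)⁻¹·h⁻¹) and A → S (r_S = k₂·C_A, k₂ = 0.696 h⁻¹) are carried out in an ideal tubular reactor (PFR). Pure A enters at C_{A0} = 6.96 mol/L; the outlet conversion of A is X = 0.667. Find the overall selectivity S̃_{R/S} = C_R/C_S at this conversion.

10.5

C_A = C_{A0}(1−X) = 2.318 mol/L.
Along a PFR/batch, dC_S/dC_A = −r_S/(r_R+r_S) = −k₂/(k₂+k₁·C_A).
Integrating from C_{A0} to C_A: C_S = (0.696/1.72)·ln[(0.696+1.72·6.96)/(0.696+1.72·2.32)] = 0.4047·ln(12.67/4.682) = 0.4027 mol/L.
Then C_R = (C_{A0}−C_A) − C_S = 4.642 − 0.4027 = 4.240 mol/L.
S̃_{R/S} = C_R/C_S = 4.240/0.4027 = 10.5.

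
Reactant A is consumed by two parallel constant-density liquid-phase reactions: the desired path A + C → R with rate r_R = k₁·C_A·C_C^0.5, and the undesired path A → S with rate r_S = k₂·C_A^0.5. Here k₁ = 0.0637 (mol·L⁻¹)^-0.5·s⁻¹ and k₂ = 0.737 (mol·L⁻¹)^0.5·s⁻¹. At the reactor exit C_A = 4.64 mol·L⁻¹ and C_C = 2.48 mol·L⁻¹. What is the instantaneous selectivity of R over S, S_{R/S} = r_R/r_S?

S_{R/S} = r_R/r_S = (k₁·C_A·C_C^0.5)/(k₂·C_A^0.5) = (k₁/k₂)·C_A^0.5·C_C^0.5.
= (0.0637×4.640×2.480^0.5) / (0.737×4.640^0.5) = 0.4655/1.588 = 0.293.

0.293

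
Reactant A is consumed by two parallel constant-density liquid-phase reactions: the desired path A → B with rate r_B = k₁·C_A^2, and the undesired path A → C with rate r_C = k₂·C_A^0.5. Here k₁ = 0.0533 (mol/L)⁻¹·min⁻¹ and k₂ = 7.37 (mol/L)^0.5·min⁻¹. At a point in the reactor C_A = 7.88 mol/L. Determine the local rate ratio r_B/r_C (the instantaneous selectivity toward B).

S_{B/C} = r_B/r_C = (k₁·C_A^2)/(k₂·C_A^0.5) = (k₁/k₂)·C_A^1.5.
= (0.0533×7.880^2) / (7.37×7.880^0.5) = 3.310/20.69 = 0.160.
Since the desired path is higher order in A, keeping C_A high (PFR or concentrated feed) favours B.

0.160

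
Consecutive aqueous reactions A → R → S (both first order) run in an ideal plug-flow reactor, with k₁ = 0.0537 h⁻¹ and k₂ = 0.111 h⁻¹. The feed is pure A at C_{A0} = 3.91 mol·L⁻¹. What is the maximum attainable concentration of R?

At the optimum, C_{R,max}/C_{A0} = (k₁/k₂)^[k₂/(k₂−k₁)].
= (0.0537/0.111)^(0.111/(0.111−0.0537)) = (0.4838)^(1.937) = 0.2450.
C_{R,max} = 0.2450×3.91 = 0.958 mol·L⁻¹.

0.958 mol·L⁻¹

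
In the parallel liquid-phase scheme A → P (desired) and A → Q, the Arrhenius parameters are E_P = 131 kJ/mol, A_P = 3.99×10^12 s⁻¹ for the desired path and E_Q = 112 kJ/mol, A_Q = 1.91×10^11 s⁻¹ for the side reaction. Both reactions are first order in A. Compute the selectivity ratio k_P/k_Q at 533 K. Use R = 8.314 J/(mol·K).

0.287

With equal orders, S_{P/Q} = k_P/k_Q = (A_P/A_Q)·exp[(E_Q−E_P)/(RT)].
(E_Q−E_P)/(RT) = (112−131)×10³/(8.314×533) = -19000/4431 = -4.288.
k_P/k_Q = (3.99×10^12/1.91×10^11)·exp(-4.288) = 20.89 × 0.01374 = 0.287.
Since E_P > E_Q, raising the temperature improves selectivity toward P.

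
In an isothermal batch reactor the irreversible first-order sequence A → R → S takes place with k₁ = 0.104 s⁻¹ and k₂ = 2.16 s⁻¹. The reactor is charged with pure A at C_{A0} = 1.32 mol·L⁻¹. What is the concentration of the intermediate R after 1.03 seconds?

For first-order series with pure A initially, C_R(t) = k₁C_{A0}/(k₂−k₁)·(e^(−k₁t) − e^(−k₂t)).
e^(−k₁t) = e^(−0.104×1.03) = e^(−0.1071) = 0.8984; e^(−k₂t) = e^(−2.225) = 0.1081.
C_R = 0.104×1.32/(2.16−0.104) × (0.8984−0.1081) = 0.06677×0.7903 = 0.05277 mol·L⁻¹.

0.0528 mol·L⁻¹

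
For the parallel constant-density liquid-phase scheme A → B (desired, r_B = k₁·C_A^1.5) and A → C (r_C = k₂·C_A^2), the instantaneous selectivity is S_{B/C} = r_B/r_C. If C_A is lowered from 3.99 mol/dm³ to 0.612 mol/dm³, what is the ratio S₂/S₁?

2.55

S_{B/C} = (k₁/k₂)·C_A^-0.5, so S₂/S₁ = (C_{A,2}/C_{A,1})^-0.5.
= (0.612/3.99)^(-0.5) = (0.1534)^(-0.5) = 2.55.
Selectivity toward B rises as C_A falls — low-concentration operation is favoured.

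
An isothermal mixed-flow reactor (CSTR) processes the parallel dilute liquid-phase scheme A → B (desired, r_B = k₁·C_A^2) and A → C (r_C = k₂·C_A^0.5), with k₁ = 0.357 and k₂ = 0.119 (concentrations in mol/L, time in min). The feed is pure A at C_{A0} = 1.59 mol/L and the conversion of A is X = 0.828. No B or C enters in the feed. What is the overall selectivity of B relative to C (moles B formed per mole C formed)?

0.429

Exit C_A = C_{A0}(1−X) = 1.59×0.172 = 0.2735 mol/L.
A CSTR operates uniformly at the exit composition, giving r_B = 0.02670 and r_C = 0.06223 (each k·C_A^n at C_A = 0.2735).
Overall selectivity = C_B/C_C = r_Bτ/(r_Cτ) = r_B/r_C = 0.429.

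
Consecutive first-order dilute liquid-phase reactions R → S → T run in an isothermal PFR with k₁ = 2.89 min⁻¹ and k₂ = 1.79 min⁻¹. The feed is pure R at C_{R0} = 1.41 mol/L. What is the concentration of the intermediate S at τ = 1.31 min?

For first-order series with pure R initially, C_S(τ) = k₁C_{R0}/(k₂−k₁)·(e^(−k₁τ) − e^(−k₂τ)).
e^(−k₁τ) = e^(−2.89×1.31) = e^(−3.786) = 0.02269; e^(−k₂τ) = e^(−2.345) = 0.09586.
C_S = 2.89×1.41/(1.79−2.89) × (0.02269−0.09586) = (-3.704)×(-0.07317) = 0.2710 mol/L.

0.271 mol/L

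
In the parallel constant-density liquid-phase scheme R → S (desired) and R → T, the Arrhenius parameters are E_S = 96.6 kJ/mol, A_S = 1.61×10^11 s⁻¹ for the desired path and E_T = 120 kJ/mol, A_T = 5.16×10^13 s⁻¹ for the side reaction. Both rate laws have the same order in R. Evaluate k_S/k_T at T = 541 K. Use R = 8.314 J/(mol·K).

0.567

k_S/k_T = (A_S/A_T)·exp[−(E_S−E_T)/(RT)] = (A_S/A_T)·exp[(E_T−E_S)/(RT)].
(E_T−E_S)/(RT) = (120−96.6)×10³/(8.314×541) = 23400/4498 = 5.202.
k_S/k_T = (1.61×10^11/5.16×10^13)·exp(5.202) = 0.003120 × 181.7 = 0.567.
Since E_S < E_T, lowering the temperature improves selectivity toward S.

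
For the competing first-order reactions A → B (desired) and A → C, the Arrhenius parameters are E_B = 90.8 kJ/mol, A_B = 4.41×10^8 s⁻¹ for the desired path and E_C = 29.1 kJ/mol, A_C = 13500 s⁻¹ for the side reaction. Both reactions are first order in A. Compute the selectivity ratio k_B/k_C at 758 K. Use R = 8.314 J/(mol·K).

With equal orders, S_{B/C} = k_B/k_C = (A_B/A_C)·exp[(E_C−E_B)/(RT)].
(E_C−E_B)/(RT) = (29.1−90.8)×10³/(8.314×758) = -61700/6302 = -9.791.
k_B/k_C = (4.41×10^8/13500)·exp(-9.791) = 32667 × 5.598×10^-5 = 1.83.

1.83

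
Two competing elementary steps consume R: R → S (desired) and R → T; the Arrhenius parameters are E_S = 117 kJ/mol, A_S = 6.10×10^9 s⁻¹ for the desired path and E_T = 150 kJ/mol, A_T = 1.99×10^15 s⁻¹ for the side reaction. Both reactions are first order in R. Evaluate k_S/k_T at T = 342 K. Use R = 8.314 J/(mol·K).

0.336

k_S/k_T = (A_S/A_T)·exp[−(E_S−E_T)/(RT)] = (A_S/A_T)·exp[(E_T−E_S)/(RT)].
(E_T−E_S)/(RT) = (150−117)×10³/(8.314×342) = 33000/2843 = 11.61.
k_S/k_T = (6.10×10^9/1.99×10^15)·exp(11.61) = 3.065×10^-6 × 1.097×10^5 = 0.336.
Since E_S < E_T, lowering the temperature improves selectivity toward S.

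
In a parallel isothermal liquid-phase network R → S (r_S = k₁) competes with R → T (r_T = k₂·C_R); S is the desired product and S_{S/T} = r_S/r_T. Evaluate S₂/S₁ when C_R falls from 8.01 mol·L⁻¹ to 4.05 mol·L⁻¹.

S_{S/T} = (k₁/k₂)·C_R⁻¹, so S₂/S₁ = (C_{R,2}/C_{R,1})⁻¹.
= 8.01/4.05 = 1.98.

1.98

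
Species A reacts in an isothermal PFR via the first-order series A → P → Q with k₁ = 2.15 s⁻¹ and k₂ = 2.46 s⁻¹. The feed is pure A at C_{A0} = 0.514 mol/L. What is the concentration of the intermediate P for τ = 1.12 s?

0.0941 mol/L

The intermediate concentration in a first-order A→B→C sequence is C_P = k₁C_{A0}(e^(−k₁τ) − e^(−k₂τ))/(k₂−k₁).
e^(−k₁τ) = e^(−2.15×1.12) = e^(−2.408) = 0.09000; e^(−k₂τ) = e^(−2.755) = 0.06360.
C_P = 2.15×0.514/(2.46−2.15) × (0.09000−0.06360) = 3.565×0.02640 = 0.09411 mol/L.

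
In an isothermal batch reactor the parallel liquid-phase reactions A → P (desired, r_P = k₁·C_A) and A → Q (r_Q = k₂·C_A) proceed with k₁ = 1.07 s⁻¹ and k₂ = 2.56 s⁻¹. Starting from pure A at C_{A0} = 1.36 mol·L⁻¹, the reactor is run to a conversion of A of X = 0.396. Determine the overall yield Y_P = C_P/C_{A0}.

C_A = C_{A0}(1−X) = 0.8214 mol·L⁻¹.
Both paths are first order in A, so the instantaneous fraction to P is constant: dC_P/d(−C_A) = k₁/(k₁+k₂) = 0.2948.
C_P = 0.2948·(C_{A0}−C_A) = 0.2948×0.5386 = 0.159 mol·L⁻¹.
Y_P = C_P/C_{A0} = 0.1587/1.36 = 0.117.

0.117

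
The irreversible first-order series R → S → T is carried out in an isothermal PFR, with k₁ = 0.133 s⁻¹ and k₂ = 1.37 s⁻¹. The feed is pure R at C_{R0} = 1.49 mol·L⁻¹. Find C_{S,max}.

0.113 mol·L⁻¹

For a first-order series the maximum intermediate yield is C_{S,max}/C_{R0} = (k₁/k₂)^[k₂/(k₂−k₁)].
= (0.133/1.37)^(1.37/(1.37−0.133)) = (0.09708)^(1.108) = 0.07555.
C_{S,max} = 0.07555×1.49 = 0.113 mol·L⁻¹.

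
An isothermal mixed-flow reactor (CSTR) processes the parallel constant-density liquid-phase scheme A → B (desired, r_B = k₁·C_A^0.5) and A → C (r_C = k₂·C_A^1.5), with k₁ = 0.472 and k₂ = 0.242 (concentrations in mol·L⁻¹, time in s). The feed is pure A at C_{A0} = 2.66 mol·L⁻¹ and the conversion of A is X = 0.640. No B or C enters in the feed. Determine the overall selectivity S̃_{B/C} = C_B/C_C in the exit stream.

Exit C_A = C_{A0}(1−X) = 2.66×0.360 = 0.9576 mol·L⁻¹.
In a CSTR the entire volume is at exit conditions, so r_B = 0.472×0.9576^0.5 = 0.4619 and r_C = 0.242×0.9576^1.5 = 0.2268.
Overall selectivity = C_B/C_C = r_Bτ/(r_Cτ) = r_B/r_C = 2.04.

2.04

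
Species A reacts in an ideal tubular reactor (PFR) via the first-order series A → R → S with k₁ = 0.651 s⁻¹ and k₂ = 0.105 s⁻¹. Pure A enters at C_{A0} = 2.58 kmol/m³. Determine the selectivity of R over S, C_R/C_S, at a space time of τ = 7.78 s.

For first-order series with pure A initially, C_R(τ) = k₁C_{A0}/(k₂−k₁)·(e^(−k₁τ) − e^(−k₂τ)).
e^(−k₁τ) = e^(−0.651×7.78) = e^(−5.065) = 0.006315; e^(−k₂τ) = e^(−0.8169) = 0.4418.
C_R = 0.651×2.58/(0.105−0.651) × (0.006315−0.4418) = (-3.076)×(-0.4355) = 1.340 kmol/m³.
C_A = C_{A0}e^(−k₁τ) = 0.01629 kmol/m³, so C_S = C_{A0}−C_A−C_R = 1.224 kmol/m³; C_R/C_S = 1.09.

1.09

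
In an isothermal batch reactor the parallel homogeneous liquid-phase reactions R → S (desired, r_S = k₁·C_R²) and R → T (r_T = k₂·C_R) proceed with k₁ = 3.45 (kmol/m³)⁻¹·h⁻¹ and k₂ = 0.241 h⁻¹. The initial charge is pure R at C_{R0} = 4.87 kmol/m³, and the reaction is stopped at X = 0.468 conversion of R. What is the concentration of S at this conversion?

2.24 kmol/m³

C_R = C_{R0}(1−X) = 2.591 kmol/m³.
Along a PFR/batch, dC_T/dC_R = −r_T/(r_S+r_T) = −k₂/(k₂+k₁·C_R).
Integrating from C_{R0} to C_R: C_T = (0.241/3.45)·ln[(0.241+3.45·4.87)/(0.241+3.45·2.59)] = 0.06986·ln(17.04/9.179) = 0.04322 kmol/m³.
Then C_S = (C_{R0}−C_R) − C_T = 2.279 − 0.04322 = 2.236 kmol/m³.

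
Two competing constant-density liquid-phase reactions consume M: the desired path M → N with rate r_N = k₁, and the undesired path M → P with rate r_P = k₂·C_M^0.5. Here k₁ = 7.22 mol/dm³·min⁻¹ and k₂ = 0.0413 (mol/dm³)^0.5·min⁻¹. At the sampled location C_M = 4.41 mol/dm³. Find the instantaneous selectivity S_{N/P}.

83.2

S_{N/P} = r_N/r_P = (k₁)/(k₂·C_M^0.5) = (k₁/k₂)·C_M^-0.5.
= (7.22) / (0.0413×4.410^0.5) = 7.220/0.08673 = 83.2.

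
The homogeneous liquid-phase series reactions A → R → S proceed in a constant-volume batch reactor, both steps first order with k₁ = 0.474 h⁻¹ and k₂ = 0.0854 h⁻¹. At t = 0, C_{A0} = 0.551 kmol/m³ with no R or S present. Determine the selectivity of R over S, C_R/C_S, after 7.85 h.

The intermediate concentration in a first-order A→B→C sequence is C_R = k₁C_{A0}(e^(−k₁t) − e^(−k₂t))/(k₂−k₁).
e^(−k₁t) = e^(−0.474×7.85) = e^(−3.721) = 0.02421; e^(−k₂t) = e^(−0.6704) = 0.5115.
C_R = 0.474×0.551/(0.0854−0.474) × (0.02421−0.5115) = (-0.6721)×(-0.4873) = 0.3275 kmol/m³.
C_A = C_{A0}e^(−k₁t) = 0.01334 kmol/m³, so C_S = C_{A0}−C_A−C_R = 0.2102 kmol/m³; C_R/C_S = 1.56.

1.56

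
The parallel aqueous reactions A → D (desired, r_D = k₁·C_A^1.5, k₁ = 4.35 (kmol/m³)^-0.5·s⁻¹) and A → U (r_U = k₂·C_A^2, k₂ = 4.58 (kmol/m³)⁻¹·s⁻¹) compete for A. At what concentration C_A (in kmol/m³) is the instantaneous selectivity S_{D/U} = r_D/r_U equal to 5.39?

0.0311 kmol/m³

S_{D/U} = (k₁/k₂)·C_A^-0.5 ⇒ C_A = (S·k₂/k₁)^(-2).
= (5.39×4.58/4.35)^(-2) = (5.675)^(-2) = 0.0311 kmol/m³.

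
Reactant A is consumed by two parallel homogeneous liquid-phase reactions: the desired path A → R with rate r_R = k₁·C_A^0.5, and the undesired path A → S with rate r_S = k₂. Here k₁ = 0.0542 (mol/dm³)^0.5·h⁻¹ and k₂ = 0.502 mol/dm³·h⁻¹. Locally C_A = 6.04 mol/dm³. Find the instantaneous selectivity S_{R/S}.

0.265

S_{R/S} = r_R/r_S = (k₁·C_A^0.5)/(k₂) = (k₁/k₂)·C_A^0.5.
= (0.0542×6.040^0.5) / (0.502) = 0.1332/0.5020 = 0.265.
Since the desired path is higher order in A, keeping C_A high (PFR or concentrated feed) favours R.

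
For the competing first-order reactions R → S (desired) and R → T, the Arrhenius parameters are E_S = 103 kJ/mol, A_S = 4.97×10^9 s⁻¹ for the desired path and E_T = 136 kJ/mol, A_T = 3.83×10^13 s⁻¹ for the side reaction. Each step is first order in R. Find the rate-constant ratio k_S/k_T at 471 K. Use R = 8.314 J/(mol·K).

0.593

With equal orders, S_{S/T} = k_S/k_T = (A_S/A_T)·exp[(E_T−E_S)/(RT)].
(E_T−E_S)/(RT) = (136−103)×10³/(8.314×471) = 33000/3916 = 8.427.
k_S/k_T = (4.97×10^9/3.83×10^13)·exp(8.427) = 1.298×10^-4 × 4570 = 0.593.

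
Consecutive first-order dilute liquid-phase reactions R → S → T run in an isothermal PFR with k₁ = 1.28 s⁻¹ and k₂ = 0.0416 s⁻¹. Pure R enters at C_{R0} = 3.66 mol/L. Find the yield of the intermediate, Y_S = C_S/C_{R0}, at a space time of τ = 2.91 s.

0.891

For first-order series with pure R initially, C_S(τ) = k₁C_{R0}/(k₂−k₁)·(e^(−k₁τ) − e^(−k₂τ)).
e^(−k₁τ) = e^(−1.28×2.91) = e^(−3.725) = 0.02412; e^(−k₂τ) = e^(−0.1211) = 0.8860.
C_S = 1.28×3.66/(0.0416−1.28) × (0.02412−0.8860) = (-3.783)×(-0.8619) = 3.260 mol/L.
Y_S = C_S/C_{R0} = 3.260/3.66 = 0.891.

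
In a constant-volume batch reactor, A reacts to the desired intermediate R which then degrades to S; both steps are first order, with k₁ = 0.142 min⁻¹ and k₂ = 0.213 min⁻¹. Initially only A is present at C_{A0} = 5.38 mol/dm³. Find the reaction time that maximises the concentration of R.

The intermediate peaks when r₁ = r₂, i.e. k₁e^(−k₁t) = k₂e^(−k₂t), giving t_opt = ln(k₂/k₁)/(k₂−k₁).
= ln(0.213/0.142)/(0.213−0.142) = ln(1.500)/0.07100 = 0.4055/0.07100 = 5.71 min.

5.71 min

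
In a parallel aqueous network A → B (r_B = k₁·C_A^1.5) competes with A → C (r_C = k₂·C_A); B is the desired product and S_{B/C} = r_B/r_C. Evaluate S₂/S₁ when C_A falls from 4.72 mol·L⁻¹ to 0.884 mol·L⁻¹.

S_{B/C} = (k₁/k₂)·C_A^0.5, so S₂/S₁ = (C_{A,2}/C_{A,1})^0.5.
= (0.884/4.72)^0.5 = (0.1873)^0.5 = 0.433.

0.433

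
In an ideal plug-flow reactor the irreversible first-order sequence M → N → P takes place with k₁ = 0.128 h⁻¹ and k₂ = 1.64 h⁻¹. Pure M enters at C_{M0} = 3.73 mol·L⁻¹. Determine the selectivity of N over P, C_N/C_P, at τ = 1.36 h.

0.635

Solving the coupled first-order balances gives C_N(τ) = [k₁/(k₂−k₁)]·C_{M0}·(e^(−k₁τ) − e^(−k₂τ)).
e^(−k₁τ) = e^(−0.128×1.36) = e^(−0.1741) = 0.8402; e^(−k₂τ) = e^(−2.230) = 0.1075.
C_N = 0.128×3.73/(1.64−0.128) × (0.8402−0.1075) = 0.3158×0.7327 = 0.2314 mol·L⁻¹.
C_M = C_{M0}e^(−k₁τ) = 3.134 mol·L⁻¹, so C_P = C_{M0}−C_M−C_N = 0.3646 mol·L⁻¹; C_N/C_P = 0.635.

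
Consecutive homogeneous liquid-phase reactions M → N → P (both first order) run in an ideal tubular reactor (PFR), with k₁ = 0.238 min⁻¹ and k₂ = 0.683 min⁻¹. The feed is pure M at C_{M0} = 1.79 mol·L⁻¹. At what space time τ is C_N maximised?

For first-order series the maximum of C_N occurs at τ_opt = ln(k₂/k₁)/(k₂−k₁).
= ln(0.683/0.238)/(0.683−0.238) = ln(2.870)/0.4450 = 1.054/0.4450 = 2.37 min.

2.37 min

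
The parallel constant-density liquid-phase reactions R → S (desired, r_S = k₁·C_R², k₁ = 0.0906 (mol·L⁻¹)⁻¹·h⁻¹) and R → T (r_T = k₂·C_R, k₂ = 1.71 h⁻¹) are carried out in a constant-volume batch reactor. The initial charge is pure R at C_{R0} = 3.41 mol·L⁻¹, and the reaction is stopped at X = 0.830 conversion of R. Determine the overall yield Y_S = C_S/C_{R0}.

C_R = C_{R0}(1−X) = 0.5797 mol·L⁻¹.
Along a PFR/batch, dC_T/dC_R = −r_T/(r_S+r_T) = −k₂/(k₂+k₁·C_R).
Integrating from C_{R0} to C_R: C_T = (1.71/0.0906)·ln[(1.71+0.0906·3.41)/(1.71+0.0906·0.580)] = 18.87·ln(2.019/1.763) = 2.564 mol·L⁻¹.
Then C_S = (C_{R0}−C_R) − C_T = 2.830 − 2.564 = 0.2666 mol·L⁻¹.
Y_S = C_S/C_{R0} = 0.2666/3.41 = 0.0782.

0.0782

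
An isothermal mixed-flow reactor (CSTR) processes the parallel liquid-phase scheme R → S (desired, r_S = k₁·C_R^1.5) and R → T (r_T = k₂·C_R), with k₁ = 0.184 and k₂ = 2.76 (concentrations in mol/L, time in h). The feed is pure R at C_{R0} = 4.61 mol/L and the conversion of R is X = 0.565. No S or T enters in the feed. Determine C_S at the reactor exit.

0.225 mol/L

Exit C_R = C_{R0}(1−X) = 4.61×0.435 = 2.005 mol/L.
In a CSTR the entire volume is at exit conditions, so r_S = 0.184×2.005^1.5 = 0.5225 and r_T = 2.76×2.005 = 5.535.
Fraction of consumed R going to S: r_S/(r_S+r_T) = 0.08626.
C_S = 0.08626·C_{R0}·X = 0.08626×4.61×0.565 = 0.225 mol/L.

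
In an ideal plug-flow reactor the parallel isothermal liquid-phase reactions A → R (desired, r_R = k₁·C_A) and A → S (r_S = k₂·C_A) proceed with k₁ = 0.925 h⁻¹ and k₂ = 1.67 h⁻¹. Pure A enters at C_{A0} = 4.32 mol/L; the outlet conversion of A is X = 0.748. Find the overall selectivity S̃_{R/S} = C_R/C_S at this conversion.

0.554

C_A = C_{A0}(1−X) = 1.089 mol/L.
Both paths are first order in A, so the instantaneous fraction to R is constant: dC_R/d(−C_A) = k₁/(k₁+k₂) = 0.3565.
C_R = 0.3565·(C_{A0}−C_A) = 0.3565×3.231 = 1.15 mol/L.
C_S = (C_{A0}−C_A)−C_R = 2.080 mol/L; S̃_{R/S} = 1.152/2.080 = 0.554.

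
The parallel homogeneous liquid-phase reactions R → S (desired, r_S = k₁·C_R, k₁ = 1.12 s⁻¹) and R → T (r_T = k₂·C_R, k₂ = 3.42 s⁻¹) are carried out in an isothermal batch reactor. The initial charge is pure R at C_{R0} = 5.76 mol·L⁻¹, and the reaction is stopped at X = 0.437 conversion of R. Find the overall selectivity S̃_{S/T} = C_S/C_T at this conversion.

C_R = C_{R0}(1−X) = 3.243 mol·L⁻¹.
Both paths are first order in R, so the instantaneous fraction to S is constant: dC_S/d(−C_R) = k₁/(k₁+k₂) = 0.2467.
C_S = 0.2467·(C_{R0}−C_R) = 0.2467×2.517 = 0.621 mol·L⁻¹.
C_T = (C_{R0}−C_R)−C_S = 1.896 mol·L⁻¹; S̃_{S/T} = 0.6210/1.896 = 0.327.

0.327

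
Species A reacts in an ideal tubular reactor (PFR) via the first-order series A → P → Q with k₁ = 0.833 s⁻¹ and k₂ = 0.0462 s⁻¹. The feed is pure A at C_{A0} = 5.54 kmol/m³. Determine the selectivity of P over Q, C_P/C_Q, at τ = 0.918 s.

The intermediate concentration in a first-order A→B→C sequence is C_P = k₁C_{A0}(e^(−k₁τ) − e^(−k₂τ))/(k₂−k₁).
e^(−k₁τ) = e^(−0.833×0.918) = e^(−0.7647) = 0.4655; e^(−k₂τ) = e^(−0.04241) = 0.9585.
C_P = 0.833×5.54/(0.0462−0.833) × (0.4655−0.9585) = (-5.865)×(-0.4930) = 2.892 kmol/m³.
C_A = C_{A0}e^(−k₁τ) = 2.579 kmol/m³, so C_Q = C_{A0}−C_A−C_P = 0.06967 kmol/m³; C_P/C_Q = 41.5.

41.5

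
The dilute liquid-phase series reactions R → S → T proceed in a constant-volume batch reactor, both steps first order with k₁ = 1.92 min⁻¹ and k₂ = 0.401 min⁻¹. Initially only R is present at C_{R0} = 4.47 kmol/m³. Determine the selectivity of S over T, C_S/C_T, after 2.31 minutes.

The intermediate concentration in a first-order A→B→C sequence is C_S = k₁C_{R0}(e^(−k₁t) − e^(−k₂t))/(k₂−k₁).
e^(−k₁t) = e^(−1.92×2.31) = e^(−4.435) = 0.01185; e^(−k₂t) = e^(−0.9263) = 0.3960.
C_S = 1.92×4.47/(0.401−1.92) × (0.01185−0.3960) = (-5.650)×(-0.3842) = 2.171 kmol/m³.
C_R = C_{R0}e^(−k₁t) = 0.05298 kmol/m³, so C_T = C_{R0}−C_R−C_S = 2.247 kmol/m³; C_S/C_T = 0.966.

0.966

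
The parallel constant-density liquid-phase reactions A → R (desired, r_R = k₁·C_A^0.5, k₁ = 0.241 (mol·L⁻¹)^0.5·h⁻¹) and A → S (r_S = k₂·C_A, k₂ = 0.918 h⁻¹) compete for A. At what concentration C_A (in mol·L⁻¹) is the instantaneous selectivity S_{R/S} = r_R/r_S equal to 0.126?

S_{R/S} = (k₁/k₂)·C_A^-0.5 ⇒ C_A = (S·k₂/k₁)^(-2).
= (0.126×0.918/0.241)^(-2) = (0.4800)^(-2) = 4.34 mol·L⁻¹.

4.34 mol·L⁻¹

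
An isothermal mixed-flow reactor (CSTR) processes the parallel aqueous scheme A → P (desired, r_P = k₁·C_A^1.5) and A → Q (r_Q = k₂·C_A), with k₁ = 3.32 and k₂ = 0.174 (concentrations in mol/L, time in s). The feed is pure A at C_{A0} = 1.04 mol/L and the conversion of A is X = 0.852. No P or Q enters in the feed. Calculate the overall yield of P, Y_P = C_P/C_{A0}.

0.752

Exit C_A = C_{A0}(1−X) = 1.04×0.148 = 0.1539 mol/L.
In a CSTR the entire volume is at exit conditions, so r_P = 3.32×0.1539^1.5 = 0.2005 and r_Q = 0.174×0.1539 = 0.02678.
Fraction of consumed A going to P: r_P/(r_P+r_Q) = 0.8822.
C_P = 0.8822·C_{A0}·X = 0.8822×1.04×0.852 = 0.782 mol/L; Y_P = C_P/C_{A0} = 0.752.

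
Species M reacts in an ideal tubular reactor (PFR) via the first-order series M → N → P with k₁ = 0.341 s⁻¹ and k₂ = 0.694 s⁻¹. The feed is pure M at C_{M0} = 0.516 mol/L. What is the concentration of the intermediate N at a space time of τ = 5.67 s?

Solving the coupled first-order balances gives C_N(τ) = [k₁/(k₂−k₁)]·C_{M0}·(e^(−k₁τ) − e^(−k₂τ)).
e^(−k₁τ) = e^(−0.341×5.67) = e^(−1.933) = 0.1446; e^(−k₂τ) = e^(−3.935) = 0.01955.
C_N = 0.341×0.516/(0.694−0.341) × (0.1446−0.01955) = 0.4985×0.1251 = 0.06236 mol/L.

0.0624 mol/L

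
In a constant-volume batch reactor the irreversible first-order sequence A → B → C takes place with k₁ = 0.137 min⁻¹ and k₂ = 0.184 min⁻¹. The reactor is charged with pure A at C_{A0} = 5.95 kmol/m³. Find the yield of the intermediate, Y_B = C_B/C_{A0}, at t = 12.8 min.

The intermediate concentration in a first-order A→B→C sequence is C_B = k₁C_{A0}(e^(−k₁t) − e^(−k₂t))/(k₂−k₁).
e^(−k₁t) = e^(−0.137×12.8) = e^(−1.754) = 0.1731; e^(−k₂t) = e^(−2.355) = 0.09487.
C_B = 0.137×5.95/(0.184−0.137) × (0.1731−0.09487) = 17.34×0.07827 = 1.358 kmol/m³.
Y_B = C_B/C_{A0} = 1.358/5.95 = 0.228.

0.228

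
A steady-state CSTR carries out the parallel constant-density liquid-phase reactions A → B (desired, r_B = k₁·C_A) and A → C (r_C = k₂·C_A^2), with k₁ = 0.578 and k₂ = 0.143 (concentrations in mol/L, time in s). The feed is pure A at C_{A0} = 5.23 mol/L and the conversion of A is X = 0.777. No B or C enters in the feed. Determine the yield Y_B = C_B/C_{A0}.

Exit C_A = C_{A0}(1−X) = 5.23×0.223 = 1.166 mol/L.
Rates in a CSTR are evaluated at the outlet concentration: r_B = 0.578×1.166 = 0.6741, r_C = 0.143×1.166^2 = 0.1945.
Fraction of consumed A going to B: r_B/(r_B+r_C) = 0.7761.
C_B = 0.7761·C_{A0}·X = 0.7761×5.23×0.777 = 3.15 mol/L; Y_B = C_B/C_{A0} = 0.603.

0.603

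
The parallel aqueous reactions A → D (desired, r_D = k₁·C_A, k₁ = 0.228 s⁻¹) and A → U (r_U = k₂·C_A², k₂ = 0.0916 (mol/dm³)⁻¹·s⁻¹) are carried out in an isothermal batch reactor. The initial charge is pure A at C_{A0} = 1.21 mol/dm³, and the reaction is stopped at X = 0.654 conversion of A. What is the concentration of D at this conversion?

C_A = C_{A0}(1−X) = 0.4187 mol/dm³.
Along a PFR/batch, dC_D/dC_A = −r_D/(r_D+r_U) = −k₁/(k₁+k₂·C_A).
Integrating from C_{A0} to C_A: C_D = (0.228/0.0916)·ln[(0.228+0.0916·1.21)/(0.228+0.0916·0.419)] = 2.489·ln(0.3388/0.2663) = 0.5991 mol/dm³.

0.599 mol/dm³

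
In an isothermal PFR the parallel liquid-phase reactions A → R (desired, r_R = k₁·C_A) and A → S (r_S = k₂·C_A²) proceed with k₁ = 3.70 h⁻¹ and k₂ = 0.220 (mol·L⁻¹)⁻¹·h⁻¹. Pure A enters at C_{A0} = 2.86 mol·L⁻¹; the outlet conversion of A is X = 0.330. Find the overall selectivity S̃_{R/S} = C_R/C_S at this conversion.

C_A = C_{A0}(1−X) = 1.916 mol·L⁻¹.
Along a PFR/batch, dC_R/dC_A = −r_R/(r_R+r_S) = −k₁/(k₁+k₂·C_A).
Integrating from C_{A0} to C_A: C_R = (3.70/0.220)·ln[(3.70+0.220·2.86)/(3.70+0.220·1.92)] = 16.82·ln(4.329/4.122) = 0.8266 mol·L⁻¹.
C_S = (C_{A0}−C_A)−C_R = 0.1172 mol·L⁻¹; S̃_{R/S} = 0.8266/0.1172 = 7.05.

7.05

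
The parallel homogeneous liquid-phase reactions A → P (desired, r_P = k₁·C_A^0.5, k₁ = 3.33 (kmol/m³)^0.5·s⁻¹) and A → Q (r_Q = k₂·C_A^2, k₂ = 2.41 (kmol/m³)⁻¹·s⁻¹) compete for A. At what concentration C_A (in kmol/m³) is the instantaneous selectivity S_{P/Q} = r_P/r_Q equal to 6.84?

S_{P/Q} = (k₁/k₂)·C_A^-1.5 ⇒ C_A = (S·k₂/k₁)^(1/(-1.5)).
= (6.84×2.41/3.33)^(-0.6667) = (4.950)^(-0.6667) = 0.344 kmol/m³.

0.344 kmol/m³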